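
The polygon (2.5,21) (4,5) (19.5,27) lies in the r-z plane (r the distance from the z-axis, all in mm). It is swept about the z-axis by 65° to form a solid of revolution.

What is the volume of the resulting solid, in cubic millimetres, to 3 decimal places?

Profile (r,z), 3 vertices: (2.5,21) (4,5) (19.5,27)
edge 0: (2.5,21)→(4,5)  cross = 2.5·5 − 4·21 = -71.5000; (r_i+r_j)·cross = 6.5·-71.5000 = -464.7500
edge 1: (4,5)→(19.5,27)  cross = 4·27 − 19.5·5 = 10.5000; (r_i+r_j)·cross = 23.5·10.5000 = 246.7500
edge 2: (19.5,27)→(2.5,21)  cross = 19.5·21 − 2.5·27 = 342.0000; (r_i+r_j)·cross = 22·342.0000 = 7524.0000
Σcross = 281.0000 → A = |Σcross|/2 = 140.5000 mm²
Σ(r_i+r_j)·cross = 7306.0000 → first moment M = |Σ|/6 = 1217.6667
R_c = M/A = 1217.6667/140.5000 = 8.6667 mm
θ = 65° = 1.134464 rad
V = θ·R_c·A = 1.134464·8.6667·140.5000 = 1381.399 mm³

Volume = 1381.399 mm³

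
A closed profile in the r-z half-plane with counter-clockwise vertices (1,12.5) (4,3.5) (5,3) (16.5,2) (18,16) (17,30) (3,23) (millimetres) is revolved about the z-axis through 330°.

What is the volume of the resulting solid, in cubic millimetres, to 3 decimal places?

Profile (r,z), 7 vertices: (1,12.5) (4,3.5) (5,3) (16.5,2) (18,16) (17,30) (3,23)
edge 0: (1,12.5)→(4,3.5)  cross = 1·3.5 − 4·12.5 = -46.5000; (r_i+r_j)·cross = 5·-46.5000 = -232.5000
edge 1: (4,3.5)→(5,3)  cross = 4·3 − 5·3.5 = -5.5000; (r_i+r_j)·cross = 9·-5.5000 = -49.5000
edge 2: (5,3)→(16.5,2)  cross = 5·2 − 16.5·3 = -39.5000; (r_i+r_j)·cross = 21.5·-39.5000 = -849.2500
edge 3: (16.5,2)→(18,16)  cross = 16.5·16 − 18·2 = 228.0000; (r_i+r_j)·cross = 34.5·228.0000 = 7866.0000
edge 4: (18,16)→(17,30)  cross = 18·30 − 17·16 = 268.0000; (r_i+r_j)·cross = 35·268.0000 = 9380.0000
edge 5: (17,30)→(3,23)  cross = 17·23 − 3·30 = 301.0000; (r_i+r_j)·cross = 20·301.0000 = 6020.0000
edge 6: (3,23)→(1,12.5)  cross = 3·12.5 − 1·23 = 14.5000; (r_i+r_j)·cross = 4·14.5000 = 58.0000
Σcross = 720.0000 → A = |Σcross|/2 = 360.0000 mm²
Σ(r_i+r_j)·cross = 22192.7500 → first moment M = |Σ|/6 = 3698.7917
R_c = M/A = 3698.7917/360.0000 = 10.2744 mm
θ = 330° = 5.759587 rad
V = θ·R_c·A = 5.759587·10.2744·360.0000 = 21303.511 mm³

Volume = 21303.511 mm³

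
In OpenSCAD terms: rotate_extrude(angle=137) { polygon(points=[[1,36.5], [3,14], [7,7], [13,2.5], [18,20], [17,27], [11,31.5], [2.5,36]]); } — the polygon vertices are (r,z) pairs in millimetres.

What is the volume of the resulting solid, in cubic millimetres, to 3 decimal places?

Volume = 8092.781 mm³

Profile (r,z), 8 vertices: (1,36.5) (3,14) (7,7) (13,2.5) (18,20) (17,27) (11,31.5) (2.5,36)
edge 0: (1,36.5)→(3,14)  cross = 1·14 − 3·36.5 = -95.5000; (r_i+r_j)·cross = 4·-95.5000 = -382.0000
edge 1: (3,14)→(7,7)  cross = 3·7 − 7·14 = -77.0000; (r_i+r_j)·cross = 10·-77.0000 = -770.0000
edge 2: (7,7)→(13,2.5)  cross = 7·2.5 − 13·7 = -73.5000; (r_i+r_j)·cross = 20·-73.5000 = -1470.0000
edge 3: (13,2.5)→(18,20)  cross = 13·20 − 18·2.5 = 215.0000; (r_i+r_j)·cross = 31·215.0000 = 6665.0000
edge 4: (18,20)→(17,27)  cross = 18·27 − 17·20 = 146.0000; (r_i+r_j)·cross = 35·146.0000 = 5110.0000
edge 5: (17,27)→(11,31.5)  cross = 17·31.5 − 11·27 = 238.5000; (r_i+r_j)·cross = 28·238.5000 = 6678.0000
edge 6: (11,31.5)→(2.5,36)  cross = 11·36 − 2.5·31.5 = 317.2500; (r_i+r_j)·cross = 13.5·317.2500 = 4282.8750
edge 7: (2.5,36)→(1,36.5)  cross = 2.5·36.5 − 1·36 = 55.2500; (r_i+r_j)·cross = 3.5·55.2500 = 193.3750
Σcross = 726.0000 → A = |Σcross|/2 = 363.0000 mm²
Σ(r_i+r_j)·cross = 20307.2500 → first moment M = |Σ|/6 = 3384.5417
R_c = M/A = 3384.5417/363.0000 = 9.3238 mm
θ = 137° = 2.391101 rad
V = θ·R_c·A = 2.391101·9.3238·363.0000 = 8092.781 mm³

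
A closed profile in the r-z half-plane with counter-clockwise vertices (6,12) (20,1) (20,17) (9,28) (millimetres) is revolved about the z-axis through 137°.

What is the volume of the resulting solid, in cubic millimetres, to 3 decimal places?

Volume = 7021.468 mm³

Profile (r,z), 4 vertices: (6,12) (20,1) (20,17) (9,28)
edge 0: (6,12)→(20,1)  cross = 6·1 − 20·12 = -234.0000; (r_i+r_j)·cross = 26·-234.0000 = -6084.0000
edge 1: (20,1)→(20,17)  cross = 20·17 − 20·1 = 320.0000; (r_i+r_j)·cross = 40·320.0000 = 12800.0000
edge 2: (20,17)→(9,28)  cross = 20·28 − 9·17 = 407.0000; (r_i+r_j)·cross = 29·407.0000 = 11803.0000
edge 3: (9,28)→(6,12)  cross = 9·12 − 6·28 = -60.0000; (r_i+r_j)·cross = 15·-60.0000 = -900.0000
Σcross = 433.0000 → A = |Σcross|/2 = 216.5000 mm²
Σ(r_i+r_j)·cross = 17619.0000 → first moment M = |Σ|/6 = 2936.5000
R_c = M/A = 2936.5000/216.5000 = 13.5635 mm
θ = 137° = 2.391101 rad
V = θ·R_c·A = 2.391101·13.5635·216.5000 = 7021.468 mm³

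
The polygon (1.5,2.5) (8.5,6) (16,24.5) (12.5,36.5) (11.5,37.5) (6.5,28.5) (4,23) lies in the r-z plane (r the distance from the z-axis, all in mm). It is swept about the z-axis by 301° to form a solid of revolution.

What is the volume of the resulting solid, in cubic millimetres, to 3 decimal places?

Profile (r,z), 7 vertices: (1.5,2.5) (8.5,6) (16,24.5) (12.5,36.5) (11.5,37.5) (6.5,28.5) (4,23)
edge 0: (1.5,2.5)→(8.5,6)  cross = 1.5·6 − 8.5·2.5 = -12.2500; (r_i+r_j)·cross = 10·-12.2500 = -122.5000
edge 1: (8.5,6)→(16,24.5)  cross = 8.5·24.5 − 16·6 = 112.2500; (r_i+r_j)·cross = 24.5·112.2500 = 2750.1250
edge 2: (16,24.5)→(12.5,36.5)  cross = 16·36.5 − 12.5·24.5 = 277.7500; (r_i+r_j)·cross = 28.5·277.7500 = 7915.8750
edge 3: (12.5,36.5)→(11.5,37.5)  cross = 12.5·37.5 − 11.5·36.5 = 49.0000; (r_i+r_j)·cross = 24·49.0000 = 1176.0000
edge 4: (11.5,37.5)→(6.5,28.5)  cross = 11.5·28.5 − 6.5·37.5 = 84.0000; (r_i+r_j)·cross = 18·84.0000 = 1512.0000
edge 5: (6.5,28.5)→(4,23)  cross = 6.5·23 − 4·28.5 = 35.5000; (r_i+r_j)·cross = 10.5·35.5000 = 372.7500
edge 6: (4,23)→(1.5,2.5)  cross = 4·2.5 − 1.5·23 = -24.5000; (r_i+r_j)·cross = 5.5·-24.5000 = -134.7500
Σcross = 521.7500 → A = |Σcross|/2 = 260.8750 mm²
Σ(r_i+r_j)·cross = 13469.5000 → first moment M = |Σ|/6 = 2244.9167
R_c = M/A = 2244.9167/260.8750 = 8.6053 mm
θ = 301° = 5.253441 rad
V = θ·R_c·A = 5.253441·8.6053·260.8750 = 11793.537 mm³

Volume = 11793.537 mm³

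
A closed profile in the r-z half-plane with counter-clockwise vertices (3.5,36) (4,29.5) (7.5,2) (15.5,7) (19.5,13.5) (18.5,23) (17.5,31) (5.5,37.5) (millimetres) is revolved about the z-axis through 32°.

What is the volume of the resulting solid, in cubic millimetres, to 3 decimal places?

Profile (r,z), 8 vertices: (3.5,36) (4,29.5) (7.5,2) (15.5,7) (19.5,13.5) (18.5,23) (17.5,31) (5.5,37.5)
edge 0: (3.5,36)→(4,29.5)  cross = 3.5·29.5 − 4·36 = -40.7500; (r_i+r_j)·cross = 7.5·-40.7500 = -305.6250
edge 1: (4,29.5)→(7.5,2)  cross = 4·2 − 7.5·29.5 = -213.2500; (r_i+r_j)·cross = 11.5·-213.2500 = -2452.3750
edge 2: (7.5,2)→(15.5,7)  cross = 7.5·7 − 15.5·2 = 21.5000; (r_i+r_j)·cross = 23·21.5000 = 494.5000
edge 3: (15.5,7)→(19.5,13.5)  cross = 15.5·13.5 − 19.5·7 = 72.7500; (r_i+r_j)·cross = 35·72.7500 = 2546.2500
edge 4: (19.5,13.5)→(18.5,23)  cross = 19.5·23 − 18.5·13.5 = 198.7500; (r_i+r_j)·cross = 38·198.7500 = 7552.5000
edge 5: (18.5,23)→(17.5,31)  cross = 18.5·31 − 17.5·23 = 171.0000; (r_i+r_j)·cross = 36·171.0000 = 6156.0000
edge 6: (17.5,31)→(5.5,37.5)  cross = 17.5·37.5 − 5.5·31 = 485.7500; (r_i+r_j)·cross = 23·485.7500 = 11172.2500
edge 7: (5.5,37.5)→(3.5,36)  cross = 5.5·36 − 3.5·37.5 = 66.7500; (r_i+r_j)·cross = 9·66.7500 = 600.7500
Σcross = 762.5000 → A = |Σcross|/2 = 381.2500 mm²
Σ(r_i+r_j)·cross = 25764.2500 → first moment M = |Σ|/6 = 4294.0417
R_c = M/A = 4294.0417/381.2500 = 11.2631 mm
θ = 32° = 0.558505 rad
V = θ·R_c·A = 0.558505·11.2631·381.2500 = 2398.245 mm³

Volume = 2398.245 mm³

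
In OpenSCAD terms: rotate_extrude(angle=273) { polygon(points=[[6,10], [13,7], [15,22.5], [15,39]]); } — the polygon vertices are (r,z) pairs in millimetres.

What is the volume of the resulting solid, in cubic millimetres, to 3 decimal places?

Volume = 7336.919 mm³

Profile (r,z), 4 vertices: (6,10) (13,7) (15,22.5) (15,39)
edge 0: (6,10)→(13,7)  cross = 6·7 − 13·10 = -88.0000; (r_i+r_j)·cross = 19·-88.0000 = -1672.0000
edge 1: (13,7)→(15,22.5)  cross = 13·22.5 − 15·7 = 187.5000; (r_i+r_j)·cross = 28·187.5000 = 5250.0000
edge 2: (15,22.5)→(15,39)  cross = 15·39 − 15·22.5 = 247.5000; (r_i+r_j)·cross = 30·247.5000 = 7425.0000
edge 3: (15,39)→(6,10)  cross = 15·10 − 6·39 = -84.0000; (r_i+r_j)·cross = 21·-84.0000 = -1764.0000
Σcross = 263.0000 → A = |Σcross|/2 = 131.5000 mm²
Σ(r_i+r_j)·cross = 9239.0000 → first moment M = |Σ|/6 = 1539.8333
R_c = M/A = 1539.8333/131.5000 = 11.7098 mm
θ = 273° = 4.764749 rad
V = θ·R_c·A = 4.764749·11.7098·131.5000 = 7336.919 mm³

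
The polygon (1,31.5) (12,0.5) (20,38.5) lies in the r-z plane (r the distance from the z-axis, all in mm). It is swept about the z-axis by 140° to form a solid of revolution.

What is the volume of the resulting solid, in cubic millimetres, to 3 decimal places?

Profile (r,z), 3 vertices: (1,31.5) (12,0.5) (20,38.5)
edge 0: (1,31.5)→(12,0.5)  cross = 1·0.5 − 12·31.5 = -377.5000; (r_i+r_j)·cross = 13·-377.5000 = -4907.5000
edge 1: (12,0.5)→(20,38.5)  cross = 12·38.5 − 20·0.5 = 452.0000; (r_i+r_j)·cross = 32·452.0000 = 14464.0000
edge 2: (20,38.5)→(1,31.5)  cross = 20·31.5 − 1·38.5 = 591.5000; (r_i+r_j)·cross = 21·591.5000 = 12421.5000
Σcross = 666.0000 → A = |Σcross|/2 = 333.0000 mm²
Σ(r_i+r_j)·cross = 21978.0000 → first moment M = |Σ|/6 = 3663.0000
R_c = M/A = 3663.0000/333.0000 = 11.0000 mm
θ = 140° = 2.443461 rad
V = θ·R_c·A = 2.443461·11.0000·333.0000 = 8950.397 mm³

Volume = 8950.397 mm³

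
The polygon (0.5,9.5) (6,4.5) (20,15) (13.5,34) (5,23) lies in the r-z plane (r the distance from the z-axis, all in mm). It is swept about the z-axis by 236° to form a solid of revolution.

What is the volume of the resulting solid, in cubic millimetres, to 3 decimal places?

Volume = 12657.359 mm³

Profile (r,z), 5 vertices: (0.5,9.5) (6,4.5) (20,15) (13.5,34) (5,23)
edge 0: (0.5,9.5)→(6,4.5)  cross = 0.5·4.5 − 6·9.5 = -54.7500; (r_i+r_j)·cross = 6.5·-54.7500 = -355.8750
edge 1: (6,4.5)→(20,15)  cross = 6·15 − 20·4.5 = 0.0000; (r_i+r_j)·cross = 26·0.0000 = 0.0000
edge 2: (20,15)→(13.5,34)  cross = 20·34 − 13.5·15 = 477.5000; (r_i+r_j)·cross = 33.5·477.5000 = 15996.2500
edge 3: (13.5,34)→(5,23)  cross = 13.5·23 − 5·34 = 140.5000; (r_i+r_j)·cross = 18.5·140.5000 = 2599.2500
edge 4: (5,23)→(0.5,9.5)  cross = 5·9.5 − 0.5·23 = 36.0000; (r_i+r_j)·cross = 5.5·36.0000 = 198.0000
Σcross = 599.2500 → A = |Σcross|/2 = 299.6250 mm²
Σ(r_i+r_j)·cross = 18437.6250 → first moment M = |Σ|/6 = 3072.9375
R_c = M/A = 3072.9375/299.6250 = 10.2559 mm
θ = 236° = 4.118977 rad
V = θ·R_c·A = 4.118977·10.2559·299.6250 = 12657.359 mm³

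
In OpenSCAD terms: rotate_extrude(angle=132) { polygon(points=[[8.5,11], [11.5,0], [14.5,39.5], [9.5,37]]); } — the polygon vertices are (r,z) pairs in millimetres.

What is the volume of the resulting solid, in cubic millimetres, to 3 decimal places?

Profile (r,z), 4 vertices: (8.5,11) (11.5,0) (14.5,39.5) (9.5,37)
edge 0: (8.5,11)→(11.5,0)  cross = 8.5·0 − 11.5·11 = -126.5000; (r_i+r_j)·cross = 20·-126.5000 = -2530.0000
edge 1: (11.5,0)→(14.5,39.5)  cross = 11.5·39.5 − 14.5·0 = 454.2500; (r_i+r_j)·cross = 26·454.2500 = 11810.5000
edge 2: (14.5,39.5)→(9.5,37)  cross = 14.5·37 − 9.5·39.5 = 161.2500; (r_i+r_j)·cross = 24·161.2500 = 3870.0000
edge 3: (9.5,37)→(8.5,11)  cross = 9.5·11 − 8.5·37 = -210.0000; (r_i+r_j)·cross = 18·-210.0000 = -3780.0000
Σcross = 279.0000 → A = |Σcross|/2 = 139.5000 mm²
Σ(r_i+r_j)·cross = 9370.5000 → first moment M = |Σ|/6 = 1561.7500
R_c = M/A = 1561.7500/139.5000 = 11.1953 mm
θ = 132° = 2.303835 rad
V = θ·R_c·A = 2.303835·11.1953·139.5000 = 3598.014 mm³

Volume = 3598.014 mm³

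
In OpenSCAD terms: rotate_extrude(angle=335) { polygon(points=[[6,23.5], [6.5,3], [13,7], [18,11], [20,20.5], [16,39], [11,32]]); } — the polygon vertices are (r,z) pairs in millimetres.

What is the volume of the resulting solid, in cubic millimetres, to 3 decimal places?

Volume = 23655.271 mm³

Profile (r,z), 7 vertices: (6,23.5) (6.5,3) (13,7) (18,11) (20,20.5) (16,39) (11,32)
edge 0: (6,23.5)→(6.5,3)  cross = 6·3 − 6.5·23.5 = -134.7500; (r_i+r_j)·cross = 12.5·-134.7500 = -1684.3750
edge 1: (6.5,3)→(13,7)  cross = 6.5·7 − 13·3 = 6.5000; (r_i+r_j)·cross = 19.5·6.5000 = 126.7500
edge 2: (13,7)→(18,11)  cross = 13·11 − 18·7 = 17.0000; (r_i+r_j)·cross = 31·17.0000 = 527.0000
edge 3: (18,11)→(20,20.5)  cross = 18·20.5 − 20·11 = 149.0000; (r_i+r_j)·cross = 38·149.0000 = 5662.0000
edge 4: (20,20.5)→(16,39)  cross = 20·39 − 16·20.5 = 452.0000; (r_i+r_j)·cross = 36·452.0000 = 16272.0000
edge 5: (16,39)→(11,32)  cross = 16·32 − 11·39 = 83.0000; (r_i+r_j)·cross = 27·83.0000 = 2241.0000
edge 6: (11,32)→(6,23.5)  cross = 11·23.5 − 6·32 = 66.5000; (r_i+r_j)·cross = 17·66.5000 = 1130.5000
Σcross = 639.2500 → A = |Σcross|/2 = 319.6250 mm²
Σ(r_i+r_j)·cross = 24274.8750 → first moment M = |Σ|/6 = 4045.8125
R_c = M/A = 4045.8125/319.6250 = 12.6580 mm
θ = 335° = 5.846853 rad
V = θ·R_c·A = 5.846853·12.6580·319.6250 = 23655.271 mm³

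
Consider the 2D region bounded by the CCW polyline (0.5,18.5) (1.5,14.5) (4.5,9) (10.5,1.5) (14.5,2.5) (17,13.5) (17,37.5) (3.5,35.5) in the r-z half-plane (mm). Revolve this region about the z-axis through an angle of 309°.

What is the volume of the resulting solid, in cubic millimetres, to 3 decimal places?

Volume = 24280.713 mm³

Profile (r,z), 8 vertices: (0.5,18.5) (1.5,14.5) (4.5,9) (10.5,1.5) (14.5,2.5) (17,13.5) (17,37.5) (3.5,35.5)
edge 0: (0.5,18.5)→(1.5,14.5)  cross = 0.5·14.5 − 1.5·18.5 = -20.5000; (r_i+r_j)·cross = 2·-20.5000 = -41.0000
edge 1: (1.5,14.5)→(4.5,9)  cross = 1.5·9 − 4.5·14.5 = -51.7500; (r_i+r_j)·cross = 6·-51.7500 = -310.5000
edge 2: (4.5,9)→(10.5,1.5)  cross = 4.5·1.5 − 10.5·9 = -87.7500; (r_i+r_j)·cross = 15·-87.7500 = -1316.2500
edge 3: (10.5,1.5)→(14.5,2.5)  cross = 10.5·2.5 − 14.5·1.5 = 4.5000; (r_i+r_j)·cross = 25·4.5000 = 112.5000
edge 4: (14.5,2.5)→(17,13.5)  cross = 14.5·13.5 − 17·2.5 = 153.2500; (r_i+r_j)·cross = 31.5·153.2500 = 4827.3750
edge 5: (17,13.5)→(17,37.5)  cross = 17·37.5 − 17·13.5 = 408.0000; (r_i+r_j)·cross = 34·408.0000 = 13872.0000
edge 6: (17,37.5)→(3.5,35.5)  cross = 17·35.5 − 3.5·37.5 = 472.2500; (r_i+r_j)·cross = 20.5·472.2500 = 9681.1250
edge 7: (3.5,35.5)→(0.5,18.5)  cross = 3.5·18.5 − 0.5·35.5 = 47.0000; (r_i+r_j)·cross = 4·47.0000 = 188.0000
Σcross = 925.0000 → A = |Σcross|/2 = 462.5000 mm²
Σ(r_i+r_j)·cross = 27013.2500 → first moment M = |Σ|/6 = 4502.2083
R_c = M/A = 4502.2083/462.5000 = 9.7345 mm
θ = 309° = 5.393067 rad
V = θ·R_c·A = 5.393067·9.7345·462.5000 = 24280.713 mm³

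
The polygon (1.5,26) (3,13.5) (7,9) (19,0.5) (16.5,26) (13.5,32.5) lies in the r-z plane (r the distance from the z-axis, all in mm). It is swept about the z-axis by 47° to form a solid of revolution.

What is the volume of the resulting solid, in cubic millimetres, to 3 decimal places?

Profile (r,z), 6 vertices: (1.5,26) (3,13.5) (7,9) (19,0.5) (16.5,26) (13.5,32.5)
edge 0: (1.5,26)→(3,13.5)  cross = 1.5·13.5 − 3·26 = -57.7500; (r_i+r_j)·cross = 4.5·-57.7500 = -259.8750
edge 1: (3,13.5)→(7,9)  cross = 3·9 − 7·13.5 = -67.5000; (r_i+r_j)·cross = 10·-67.5000 = -675.0000
edge 2: (7,9)→(19,0.5)  cross = 7·0.5 − 19·9 = -167.5000; (r_i+r_j)·cross = 26·-167.5000 = -4355.0000
edge 3: (19,0.5)→(16.5,26)  cross = 19·26 − 16.5·0.5 = 485.7500; (r_i+r_j)·cross = 35.5·485.7500 = 17244.1250
edge 4: (16.5,26)→(13.5,32.5)  cross = 16.5·32.5 − 13.5·26 = 185.2500; (r_i+r_j)·cross = 30·185.2500 = 5557.5000
edge 5: (13.5,32.5)→(1.5,26)  cross = 13.5·26 − 1.5·32.5 = 302.2500; (r_i+r_j)·cross = 15·302.2500 = 4533.7500
Σcross = 680.5000 → A = |Σcross|/2 = 340.2500 mm²
Σ(r_i+r_j)·cross = 22045.5000 → first moment M = |Σ|/6 = 3674.2500
R_c = M/A = 3674.2500/340.2500 = 10.7987 mm
θ = 47° = 0.820305 rad
V = θ·R_c·A = 0.820305·10.7987·340.2500 = 3014.005 mm³

Volume = 3014.005 mm³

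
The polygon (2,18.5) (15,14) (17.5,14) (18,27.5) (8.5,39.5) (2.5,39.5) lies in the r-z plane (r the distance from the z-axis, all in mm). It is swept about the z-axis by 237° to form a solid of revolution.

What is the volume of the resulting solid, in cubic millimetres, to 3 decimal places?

Profile (r,z), 6 vertices: (2,18.5) (15,14) (17.5,14) (18,27.5) (8.5,39.5) (2.5,39.5)
edge 0: (2,18.5)→(15,14)  cross = 2·14 − 15·18.5 = -249.5000; (r_i+r_j)·cross = 17·-249.5000 = -4241.5000
edge 1: (15,14)→(17.5,14)  cross = 15·14 − 17.5·14 = -35.0000; (r_i+r_j)·cross = 32.5·-35.0000 = -1137.5000
edge 2: (17.5,14)→(18,27.5)  cross = 17.5·27.5 − 18·14 = 229.2500; (r_i+r_j)·cross = 35.5·229.2500 = 8138.3750
edge 3: (18,27.5)→(8.5,39.5)  cross = 18·39.5 − 8.5·27.5 = 477.2500; (r_i+r_j)·cross = 26.5·477.2500 = 12647.1250
edge 4: (8.5,39.5)→(2.5,39.5)  cross = 8.5·39.5 − 2.5·39.5 = 237.0000; (r_i+r_j)·cross = 11·237.0000 = 2607.0000
edge 5: (2.5,39.5)→(2,18.5)  cross = 2.5·18.5 − 2·39.5 = -32.7500; (r_i+r_j)·cross = 4.5·-32.7500 = -147.3750
Σcross = 626.2500 → A = |Σcross|/2 = 313.1250 mm²
Σ(r_i+r_j)·cross = 17866.1250 → first moment M = |Σ|/6 = 2977.6875
R_c = M/A = 2977.6875/313.1250 = 9.5096 mm
θ = 237° = 4.136430 rad
V = θ·R_c·A = 4.136430·9.5096·313.1250 = 12316.997 mm³

Volume = 12316.997 mm³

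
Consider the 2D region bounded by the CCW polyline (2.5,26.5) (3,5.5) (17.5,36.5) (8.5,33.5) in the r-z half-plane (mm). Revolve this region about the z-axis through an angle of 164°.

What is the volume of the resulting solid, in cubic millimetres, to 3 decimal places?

Volume = 4122.962 mm³

Profile (r,z), 4 vertices: (2.5,26.5) (3,5.5) (17.5,36.5) (8.5,33.5)
edge 0: (2.5,26.5)→(3,5.5)  cross = 2.5·5.5 − 3·26.5 = -65.7500; (r_i+r_j)·cross = 5.5·-65.7500 = -361.6250
edge 1: (3,5.5)→(17.5,36.5)  cross = 3·36.5 − 17.5·5.5 = 13.2500; (r_i+r_j)·cross = 20.5·13.2500 = 271.6250
edge 2: (17.5,36.5)→(8.5,33.5)  cross = 17.5·33.5 − 8.5·36.5 = 276.0000; (r_i+r_j)·cross = 26·276.0000 = 7176.0000
edge 3: (8.5,33.5)→(2.5,26.5)  cross = 8.5·26.5 − 2.5·33.5 = 141.5000; (r_i+r_j)·cross = 11·141.5000 = 1556.5000
Σcross = 365.0000 → A = |Σcross|/2 = 182.5000 mm²
Σ(r_i+r_j)·cross = 8642.5000 → first moment M = |Σ|/6 = 1440.4167
R_c = M/A = 1440.4167/182.5000 = 7.8927 mm
θ = 164° = 2.862340 rad
V = θ·R_c·A = 2.862340·7.8927·182.5000 = 4122.962 mm³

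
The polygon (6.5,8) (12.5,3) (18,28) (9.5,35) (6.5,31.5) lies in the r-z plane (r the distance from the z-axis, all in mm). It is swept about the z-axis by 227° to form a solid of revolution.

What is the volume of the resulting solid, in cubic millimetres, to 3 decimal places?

Volume = 11007.967 mm³

Profile (r,z), 5 vertices: (6.5,8) (12.5,3) (18,28) (9.5,35) (6.5,31.5)
edge 0: (6.5,8)→(12.5,3)  cross = 6.5·3 − 12.5·8 = -80.5000; (r_i+r_j)·cross = 19·-80.5000 = -1529.5000
edge 1: (12.5,3)→(18,28)  cross = 12.5·28 − 18·3 = 296.0000; (r_i+r_j)·cross = 30.5·296.0000 = 9028.0000
edge 2: (18,28)→(9.5,35)  cross = 18·35 − 9.5·28 = 364.0000; (r_i+r_j)·cross = 27.5·364.0000 = 10010.0000
edge 3: (9.5,35)→(6.5,31.5)  cross = 9.5·31.5 − 6.5·35 = 71.7500; (r_i+r_j)·cross = 16·71.7500 = 1148.0000
edge 4: (6.5,31.5)→(6.5,8)  cross = 6.5·8 − 6.5·31.5 = -152.7500; (r_i+r_j)·cross = 13·-152.7500 = -1985.7500
Σcross = 498.5000 → A = |Σcross|/2 = 249.2500 mm²
Σ(r_i+r_j)·cross = 16670.7500 → first moment M = |Σ|/6 = 2778.4583
R_c = M/A = 2778.4583/249.2500 = 11.1473 mm
θ = 227° = 3.961897 rad
V = θ·R_c·A = 3.961897·11.1473·249.2500 = 11007.967 mm³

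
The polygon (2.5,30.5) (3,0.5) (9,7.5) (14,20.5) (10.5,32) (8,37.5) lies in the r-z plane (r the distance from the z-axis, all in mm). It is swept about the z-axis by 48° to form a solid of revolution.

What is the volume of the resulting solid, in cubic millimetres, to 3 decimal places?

Volume = 1588.459 mm³

Profile (r,z), 6 vertices: (2.5,30.5) (3,0.5) (9,7.5) (14,20.5) (10.5,32) (8,37.5)
edge 0: (2.5,30.5)→(3,0.5)  cross = 2.5·0.5 − 3·30.5 = -90.2500; (r_i+r_j)·cross = 5.5·-90.2500 = -496.3750
edge 1: (3,0.5)→(9,7.5)  cross = 3·7.5 − 9·0.5 = 18.0000; (r_i+r_j)·cross = 12·18.0000 = 216.0000
edge 2: (9,7.5)→(14,20.5)  cross = 9·20.5 − 14·7.5 = 79.5000; (r_i+r_j)·cross = 23·79.5000 = 1828.5000
edge 3: (14,20.5)→(10.5,32)  cross = 14·32 − 10.5·20.5 = 232.7500; (r_i+r_j)·cross = 24.5·232.7500 = 5702.3750
edge 4: (10.5,32)→(8,37.5)  cross = 10.5·37.5 − 8·32 = 137.7500; (r_i+r_j)·cross = 18.5·137.7500 = 2548.3750
edge 5: (8,37.5)→(2.5,30.5)  cross = 8·30.5 − 2.5·37.5 = 150.2500; (r_i+r_j)·cross = 10.5·150.2500 = 1577.6250
Σcross = 528.0000 → A = |Σcross|/2 = 264.0000 mm²
Σ(r_i+r_j)·cross = 11376.5000 → first moment M = |Σ|/6 = 1896.0833
R_c = M/A = 1896.0833/264.0000 = 7.1821 mm
θ = 48° = 0.837758 rad
V = θ·R_c·A = 0.837758·7.1821·264.0000 = 1588.459 mm³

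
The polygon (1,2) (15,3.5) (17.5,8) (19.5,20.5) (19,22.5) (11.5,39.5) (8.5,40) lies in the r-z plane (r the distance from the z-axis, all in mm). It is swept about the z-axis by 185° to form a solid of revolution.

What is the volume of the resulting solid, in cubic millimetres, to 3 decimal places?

Volume = 15147.722 mm³

Profile (r,z), 7 vertices: (1,2) (15,3.5) (17.5,8) (19.5,20.5) (19,22.5) (11.5,39.5) (8.5,40)
edge 0: (1,2)→(15,3.5)  cross = 1·3.5 − 15·2 = -26.5000; (r_i+r_j)·cross = 16·-26.5000 = -424.0000
edge 1: (15,3.5)→(17.5,8)  cross = 15·8 − 17.5·3.5 = 58.7500; (r_i+r_j)·cross = 32.5·58.7500 = 1909.3750
edge 2: (17.5,8)→(19.5,20.5)  cross = 17.5·20.5 − 19.5·8 = 202.7500; (r_i+r_j)·cross = 37·202.7500 = 7501.7500
edge 3: (19.5,20.5)→(19,22.5)  cross = 19.5·22.5 − 19·20.5 = 49.2500; (r_i+r_j)·cross = 38.5·49.2500 = 1896.1250
edge 4: (19,22.5)→(11.5,39.5)  cross = 19·39.5 − 11.5·22.5 = 491.7500; (r_i+r_j)·cross = 30.5·491.7500 = 14998.3750
edge 5: (11.5,39.5)→(8.5,40)  cross = 11.5·40 − 8.5·39.5 = 124.2500; (r_i+r_j)·cross = 20·124.2500 = 2485.0000
edge 6: (8.5,40)→(1,2)  cross = 8.5·2 − 1·40 = -23.0000; (r_i+r_j)·cross = 9.5·-23.0000 = -218.5000
Σcross = 877.2500 → A = |Σcross|/2 = 438.6250 mm²
Σ(r_i+r_j)·cross = 28148.1250 → first moment M = |Σ|/6 = 4691.3542
R_c = M/A = 4691.3542/438.6250 = 10.6956 mm
θ = 185° = 3.228859 rad
V = θ·R_c·A = 3.228859·10.6956·438.6250 = 15147.722 mm³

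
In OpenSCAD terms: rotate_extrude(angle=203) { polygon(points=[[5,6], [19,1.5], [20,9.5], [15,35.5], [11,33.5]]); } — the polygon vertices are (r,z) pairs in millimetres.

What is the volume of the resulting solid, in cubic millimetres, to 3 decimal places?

Volume = 14446.067 mm³

Profile (r,z), 5 vertices: (5,6) (19,1.5) (20,9.5) (15,35.5) (11,33.5)
edge 0: (5,6)→(19,1.5)  cross = 5·1.5 − 19·6 = -106.5000; (r_i+r_j)·cross = 24·-106.5000 = -2556.0000
edge 1: (19,1.5)→(20,9.5)  cross = 19·9.5 − 20·1.5 = 150.5000; (r_i+r_j)·cross = 39·150.5000 = 5869.5000
edge 2: (20,9.5)→(15,35.5)  cross = 20·35.5 − 15·9.5 = 567.5000; (r_i+r_j)·cross = 35·567.5000 = 19862.5000
edge 3: (15,35.5)→(11,33.5)  cross = 15·33.5 − 11·35.5 = 112.0000; (r_i+r_j)·cross = 26·112.0000 = 2912.0000
edge 4: (11,33.5)→(5,6)  cross = 11·6 − 5·33.5 = -101.5000; (r_i+r_j)·cross = 16·-101.5000 = -1624.0000
Σcross = 622.0000 → A = |Σcross|/2 = 311.0000 mm²
Σ(r_i+r_j)·cross = 24464.0000 → first moment M = |Σ|/6 = 4077.3333
R_c = M/A = 4077.3333/311.0000 = 13.1104 mm
θ = 203° = 3.543018 rad
V = θ·R_c·A = 3.543018·13.1104·311.0000 = 14446.067 mm³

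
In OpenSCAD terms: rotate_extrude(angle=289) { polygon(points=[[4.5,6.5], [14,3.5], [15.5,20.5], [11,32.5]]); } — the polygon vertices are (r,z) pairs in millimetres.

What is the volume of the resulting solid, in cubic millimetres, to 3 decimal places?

Volume = 9826.556 mm³

Profile (r,z), 4 vertices: (4.5,6.5) (14,3.5) (15.5,20.5) (11,32.5)
edge 0: (4.5,6.5)→(14,3.5)  cross = 4.5·3.5 − 14·6.5 = -75.2500; (r_i+r_j)·cross = 18.5·-75.2500 = -1392.1250
edge 1: (14,3.5)→(15.5,20.5)  cross = 14·20.5 − 15.5·3.5 = 232.7500; (r_i+r_j)·cross = 29.5·232.7500 = 6866.1250
edge 2: (15.5,20.5)→(11,32.5)  cross = 15.5·32.5 − 11·20.5 = 278.2500; (r_i+r_j)·cross = 26.5·278.2500 = 7373.6250
edge 3: (11,32.5)→(4.5,6.5)  cross = 11·6.5 − 4.5·32.5 = -74.7500; (r_i+r_j)·cross = 15.5·-74.7500 = -1158.6250
Σcross = 361.0000 → A = |Σcross|/2 = 180.5000 mm²
Σ(r_i+r_j)·cross = 11689.0000 → first moment M = |Σ|/6 = 1948.1667
R_c = M/A = 1948.1667/180.5000 = 10.7932 mm
θ = 289° = 5.044002 rad
V = θ·R_c·A = 5.044002·10.7932·180.5000 = 9826.556 mm³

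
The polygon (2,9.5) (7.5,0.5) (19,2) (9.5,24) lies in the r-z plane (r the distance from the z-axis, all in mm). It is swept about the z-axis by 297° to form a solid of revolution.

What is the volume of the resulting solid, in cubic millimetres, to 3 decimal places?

Profile (r,z), 4 vertices: (2,9.5) (7.5,0.5) (19,2) (9.5,24)
edge 0: (2,9.5)→(7.5,0.5)  cross = 2·0.5 − 7.5·9.5 = -70.2500; (r_i+r_j)·cross = 9.5·-70.2500 = -667.3750
edge 1: (7.5,0.5)→(19,2)  cross = 7.5·2 − 19·0.5 = 5.5000; (r_i+r_j)·cross = 26.5·5.5000 = 145.7500
edge 2: (19,2)→(9.5,24)  cross = 19·24 − 9.5·2 = 437.0000; (r_i+r_j)·cross = 28.5·437.0000 = 12454.5000
edge 3: (9.5,24)→(2,9.5)  cross = 9.5·9.5 − 2·24 = 42.2500; (r_i+r_j)·cross = 11.5·42.2500 = 485.8750
Σcross = 414.5000 → A = |Σcross|/2 = 207.2500 mm²
Σ(r_i+r_j)·cross = 12418.7500 → first moment M = |Σ|/6 = 2069.7917
R_c = M/A = 2069.7917/207.2500 = 9.9869 mm
θ = 297° = 5.183628 rad
V = θ·R_c·A = 5.183628·9.9869·207.2500 = 10729.030 mm³

Volume = 10729.030 mm³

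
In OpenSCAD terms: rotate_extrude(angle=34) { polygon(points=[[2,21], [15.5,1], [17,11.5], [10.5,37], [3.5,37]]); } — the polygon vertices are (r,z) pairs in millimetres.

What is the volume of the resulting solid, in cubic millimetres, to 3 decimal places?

Volume = 1699.087 mm³

Profile (r,z), 5 vertices: (2,21) (15.5,1) (17,11.5) (10.5,37) (3.5,37)
edge 0: (2,21)→(15.5,1)  cross = 2·1 − 15.5·21 = -323.5000; (r_i+r_j)·cross = 17.5·-323.5000 = -5661.2500
edge 1: (15.5,1)→(17,11.5)  cross = 15.5·11.5 − 17·1 = 161.2500; (r_i+r_j)·cross = 32.5·161.2500 = 5240.6250
edge 2: (17,11.5)→(10.5,37)  cross = 17·37 − 10.5·11.5 = 508.2500; (r_i+r_j)·cross = 27.5·508.2500 = 13976.8750
edge 3: (10.5,37)→(3.5,37)  cross = 10.5·37 − 3.5·37 = 259.0000; (r_i+r_j)·cross = 14·259.0000 = 3626.0000
edge 4: (3.5,37)→(2,21)  cross = 3.5·21 − 2·37 = -0.5000; (r_i+r_j)·cross = 5.5·-0.5000 = -2.7500
Σcross = 604.5000 → A = |Σcross|/2 = 302.2500 mm²
Σ(r_i+r_j)·cross = 17179.5000 → first moment M = |Σ|/6 = 2863.2500
R_c = M/A = 2863.2500/302.2500 = 9.4731 mm
θ = 34° = 0.593412 rad
V = θ·R_c·A = 0.593412·9.4731·302.2500 = 1699.087 mm³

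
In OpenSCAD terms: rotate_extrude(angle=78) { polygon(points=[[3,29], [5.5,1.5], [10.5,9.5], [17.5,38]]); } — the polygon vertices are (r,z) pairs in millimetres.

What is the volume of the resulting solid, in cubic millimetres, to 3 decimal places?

Volume = 3142.522 mm³

Profile (r,z), 4 vertices: (3,29) (5.5,1.5) (10.5,9.5) (17.5,38)
edge 0: (3,29)→(5.5,1.5)  cross = 3·1.5 − 5.5·29 = -155.0000; (r_i+r_j)·cross = 8.5·-155.0000 = -1317.5000
edge 1: (5.5,1.5)→(10.5,9.5)  cross = 5.5·9.5 − 10.5·1.5 = 36.5000; (r_i+r_j)·cross = 16·36.5000 = 584.0000
edge 2: (10.5,9.5)→(17.5,38)  cross = 10.5·38 − 17.5·9.5 = 232.7500; (r_i+r_j)·cross = 28·232.7500 = 6517.0000
edge 3: (17.5,38)→(3,29)  cross = 17.5·29 − 3·38 = 393.5000; (r_i+r_j)·cross = 20.5·393.5000 = 8066.7500
Σcross = 507.7500 → A = |Σcross|/2 = 253.8750 mm²
Σ(r_i+r_j)·cross = 13850.2500 → first moment M = |Σ|/6 = 2308.3750
R_c = M/A = 2308.3750/253.8750 = 9.0926 mm
θ = 78° = 1.361357 rad
V = θ·R_c·A = 1.361357·9.0926·253.8750 = 3142.522 mm³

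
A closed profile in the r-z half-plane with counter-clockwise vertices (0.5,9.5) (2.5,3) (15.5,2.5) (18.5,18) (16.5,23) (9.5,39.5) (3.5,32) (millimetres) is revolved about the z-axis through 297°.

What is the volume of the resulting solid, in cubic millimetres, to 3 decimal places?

Volume = 21691.755 mm³

Profile (r,z), 7 vertices: (0.5,9.5) (2.5,3) (15.5,2.5) (18.5,18) (16.5,23) (9.5,39.5) (3.5,32)
edge 0: (0.5,9.5)→(2.5,3)  cross = 0.5·3 − 2.5·9.5 = -22.2500; (r_i+r_j)·cross = 3·-22.2500 = -66.7500
edge 1: (2.5,3)→(15.5,2.5)  cross = 2.5·2.5 − 15.5·3 = -40.2500; (r_i+r_j)·cross = 18·-40.2500 = -724.5000
edge 2: (15.5,2.5)→(18.5,18)  cross = 15.5·18 − 18.5·2.5 = 232.7500; (r_i+r_j)·cross = 34·232.7500 = 7913.5000
edge 3: (18.5,18)→(16.5,23)  cross = 18.5·23 − 16.5·18 = 128.5000; (r_i+r_j)·cross = 35·128.5000 = 4497.5000
edge 4: (16.5,23)→(9.5,39.5)  cross = 16.5·39.5 − 9.5·23 = 433.2500; (r_i+r_j)·cross = 26·433.2500 = 11264.5000
edge 5: (9.5,39.5)→(3.5,32)  cross = 9.5·32 − 3.5·39.5 = 165.7500; (r_i+r_j)·cross = 13·165.7500 = 2154.7500
edge 6: (3.5,32)→(0.5,9.5)  cross = 3.5·9.5 − 0.5·32 = 17.2500; (r_i+r_j)·cross = 4·17.2500 = 69.0000
Σcross = 915.0000 → A = |Σcross|/2 = 457.5000 mm²
Σ(r_i+r_j)·cross = 25108.0000 → first moment M = |Σ|/6 = 4184.6667
R_c = M/A = 4184.6667/457.5000 = 9.1468 mm
θ = 297° = 5.183628 rad
V = θ·R_c·A = 5.183628·9.1468·457.5000 = 21691.755 mm³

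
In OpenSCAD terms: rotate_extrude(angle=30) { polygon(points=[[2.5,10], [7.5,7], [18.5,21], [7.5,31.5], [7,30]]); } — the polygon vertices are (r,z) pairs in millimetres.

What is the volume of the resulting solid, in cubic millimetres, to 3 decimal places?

Profile (r,z), 5 vertices: (2.5,10) (7.5,7) (18.5,21) (7.5,31.5) (7,30)
edge 0: (2.5,10)→(7.5,7)  cross = 2.5·7 − 7.5·10 = -57.5000; (r_i+r_j)·cross = 10·-57.5000 = -575.0000
edge 1: (7.5,7)→(18.5,21)  cross = 7.5·21 − 18.5·7 = 28.0000; (r_i+r_j)·cross = 26·28.0000 = 728.0000
edge 2: (18.5,21)→(7.5,31.5)  cross = 18.5·31.5 − 7.5·21 = 425.2500; (r_i+r_j)·cross = 26·425.2500 = 11056.5000
edge 3: (7.5,31.5)→(7,30)  cross = 7.5·30 − 7·31.5 = 4.5000; (r_i+r_j)·cross = 14.5·4.5000 = 65.2500
edge 4: (7,30)→(2.5,10)  cross = 7·10 − 2.5·30 = -5.0000; (r_i+r_j)·cross = 9.5·-5.0000 = -47.5000
Σcross = 395.2500 → A = |Σcross|/2 = 197.6250 mm²
Σ(r_i+r_j)·cross = 11227.2500 → first moment M = |Σ|/6 = 1871.2083
R_c = M/A = 1871.2083/197.6250 = 9.4685 mm
θ = 30° = 0.523599 rad
V = θ·R_c·A = 0.523599·9.4685·197.6250 = 979.762 mm³

Volume = 979.762 mm³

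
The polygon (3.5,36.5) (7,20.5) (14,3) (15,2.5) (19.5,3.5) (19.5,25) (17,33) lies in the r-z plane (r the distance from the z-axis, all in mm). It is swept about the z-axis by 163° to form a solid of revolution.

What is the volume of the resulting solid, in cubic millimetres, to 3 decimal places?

Profile (r,z), 7 vertices: (3.5,36.5) (7,20.5) (14,3) (15,2.5) (19.5,3.5) (19.5,25) (17,33)
edge 0: (3.5,36.5)→(7,20.5)  cross = 3.5·20.5 − 7·36.5 = -183.7500; (r_i+r_j)·cross = 10.5·-183.7500 = -1929.3750
edge 1: (7,20.5)→(14,3)  cross = 7·3 − 14·20.5 = -266.0000; (r_i+r_j)·cross = 21·-266.0000 = -5586.0000
edge 2: (14,3)→(15,2.5)  cross = 14·2.5 − 15·3 = -10.0000; (r_i+r_j)·cross = 29·-10.0000 = -290.0000
edge 3: (15,2.5)→(19.5,3.5)  cross = 15·3.5 − 19.5·2.5 = 3.7500; (r_i+r_j)·cross = 34.5·3.7500 = 129.3750
edge 4: (19.5,3.5)→(19.5,25)  cross = 19.5·25 − 19.5·3.5 = 419.2500; (r_i+r_j)·cross = 39·419.2500 = 16350.7500
edge 5: (19.5,25)→(17,33)  cross = 19.5·33 − 17·25 = 218.5000; (r_i+r_j)·cross = 36.5·218.5000 = 7975.2500
edge 6: (17,33)→(3.5,36.5)  cross = 17·36.5 − 3.5·33 = 505.0000; (r_i+r_j)·cross = 20.5·505.0000 = 10352.5000
Σcross = 686.7500 → A = |Σcross|/2 = 343.3750 mm²
Σ(r_i+r_j)·cross = 27002.5000 → first moment M = |Σ|/6 = 4500.4167
R_c = M/A = 4500.4167/343.3750 = 13.1064 mm
θ = 163° = 2.844887 rad
V = θ·R_c·A = 2.844887·13.1064·343.3750 = 12803.175 mm³

Volume = 12803.175 mm³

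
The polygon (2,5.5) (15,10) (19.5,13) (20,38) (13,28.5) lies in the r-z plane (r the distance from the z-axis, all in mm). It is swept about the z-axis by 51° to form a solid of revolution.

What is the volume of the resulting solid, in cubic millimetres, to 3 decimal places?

Volume = 3065.344 mm³

Profile (r,z), 5 vertices: (2,5.5) (15,10) (19.5,13) (20,38) (13,28.5)
edge 0: (2,5.5)→(15,10)  cross = 2·10 − 15·5.5 = -62.5000; (r_i+r_j)·cross = 17·-62.5000 = -1062.5000
edge 1: (15,10)→(19.5,13)  cross = 15·13 − 19.5·10 = 0.0000; (r_i+r_j)·cross = 34.5·0.0000 = 0.0000
edge 2: (19.5,13)→(20,38)  cross = 19.5·38 − 20·13 = 481.0000; (r_i+r_j)·cross = 39.5·481.0000 = 18999.5000
edge 3: (20,38)→(13,28.5)  cross = 20·28.5 − 13·38 = 76.0000; (r_i+r_j)·cross = 33·76.0000 = 2508.0000
edge 4: (13,28.5)→(2,5.5)  cross = 13·5.5 − 2·28.5 = 14.5000; (r_i+r_j)·cross = 15·14.5000 = 217.5000
Σcross = 509.0000 → A = |Σcross|/2 = 254.5000 mm²
Σ(r_i+r_j)·cross = 20662.5000 → first moment M = |Σ|/6 = 3443.7500
R_c = M/A = 3443.7500/254.5000 = 13.5314 mm
θ = 51° = 0.890118 rad
V = θ·R_c·A = 0.890118·13.5314·254.5000 = 3065.344 mm³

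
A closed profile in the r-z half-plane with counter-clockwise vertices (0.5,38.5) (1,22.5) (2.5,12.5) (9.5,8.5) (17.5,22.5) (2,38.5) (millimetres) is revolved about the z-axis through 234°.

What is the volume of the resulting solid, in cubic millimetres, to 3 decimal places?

Volume = 8709.961 mm³

Profile (r,z), 6 vertices: (0.5,38.5) (1,22.5) (2.5,12.5) (9.5,8.5) (17.5,22.5) (2,38.5)
edge 0: (0.5,38.5)→(1,22.5)  cross = 0.5·22.5 − 1·38.5 = -27.2500; (r_i+r_j)·cross = 1.5·-27.2500 = -40.8750
edge 1: (1,22.5)→(2.5,12.5)  cross = 1·12.5 − 2.5·22.5 = -43.7500; (r_i+r_j)·cross = 3.5·-43.7500 = -153.1250
edge 2: (2.5,12.5)→(9.5,8.5)  cross = 2.5·8.5 − 9.5·12.5 = -97.5000; (r_i+r_j)·cross = 12·-97.5000 = -1170.0000
edge 3: (9.5,8.5)→(17.5,22.5)  cross = 9.5·22.5 − 17.5·8.5 = 65.0000; (r_i+r_j)·cross = 27·65.0000 = 1755.0000
edge 4: (17.5,22.5)→(2,38.5)  cross = 17.5·38.5 − 2·22.5 = 628.7500; (r_i+r_j)·cross = 19.5·628.7500 = 12260.6250
edge 5: (2,38.5)→(0.5,38.5)  cross = 2·38.5 − 0.5·38.5 = 57.7500; (r_i+r_j)·cross = 2.5·57.7500 = 144.3750
Σcross = 583.0000 → A = |Σcross|/2 = 291.5000 mm²
Σ(r_i+r_j)·cross = 12796.0000 → first moment M = |Σ|/6 = 2132.6667
R_c = M/A = 2132.6667/291.5000 = 7.3162 mm
θ = 234° = 4.084070 rad
V = θ·R_c·A = 4.084070·7.3162·291.5000 = 8709.961 mm³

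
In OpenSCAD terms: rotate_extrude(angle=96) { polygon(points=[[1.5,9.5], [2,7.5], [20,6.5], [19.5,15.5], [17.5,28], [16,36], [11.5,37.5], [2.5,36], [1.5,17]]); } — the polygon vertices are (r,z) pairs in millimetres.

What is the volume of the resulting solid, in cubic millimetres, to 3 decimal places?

Volume = 8371.646 mm³

Profile (r,z), 9 vertices: (1.5,9.5) (2,7.5) (20,6.5) (19.5,15.5) (17.5,28) (16,36) (11.5,37.5) (2.5,36) (1.5,17)
edge 0: (1.5,9.5)→(2,7.5)  cross = 1.5·7.5 − 2·9.5 = -7.7500; (r_i+r_j)·cross = 3.5·-7.7500 = -27.1250
edge 1: (2,7.5)→(20,6.5)  cross = 2·6.5 − 20·7.5 = -137.0000; (r_i+r_j)·cross = 22·-137.0000 = -3014.0000
edge 2: (20,6.5)→(19.5,15.5)  cross = 20·15.5 − 19.5·6.5 = 183.2500; (r_i+r_j)·cross = 39.5·183.2500 = 7238.3750
edge 3: (19.5,15.5)→(17.5,28)  cross = 19.5·28 − 17.5·15.5 = 274.7500; (r_i+r_j)·cross = 37·274.7500 = 10165.7500
edge 4: (17.5,28)→(16,36)  cross = 17.5·36 − 16·28 = 182.0000; (r_i+r_j)·cross = 33.5·182.0000 = 6097.0000
edge 5: (16,36)→(11.5,37.5)  cross = 16·37.5 − 11.5·36 = 186.0000; (r_i+r_j)·cross = 27.5·186.0000 = 5115.0000
edge 6: (11.5,37.5)→(2.5,36)  cross = 11.5·36 − 2.5·37.5 = 320.2500; (r_i+r_j)·cross = 14·320.2500 = 4483.5000
edge 7: (2.5,36)→(1.5,17)  cross = 2.5·17 − 1.5·36 = -11.5000; (r_i+r_j)·cross = 4·-11.5000 = -46.0000
edge 8: (1.5,17)→(1.5,9.5)  cross = 1.5·9.5 − 1.5·17 = -11.2500; (r_i+r_j)·cross = 3·-11.2500 = -33.7500
Σcross = 978.7500 → A = |Σcross|/2 = 489.3750 mm²
Σ(r_i+r_j)·cross = 29978.7500 → first moment M = |Σ|/6 = 4996.4583
R_c = M/A = 4996.4583/489.3750 = 10.2099 mm
θ = 96° = 1.675516 rad
V = θ·R_c·A = 1.675516·10.2099·489.3750 = 8371.646 mm³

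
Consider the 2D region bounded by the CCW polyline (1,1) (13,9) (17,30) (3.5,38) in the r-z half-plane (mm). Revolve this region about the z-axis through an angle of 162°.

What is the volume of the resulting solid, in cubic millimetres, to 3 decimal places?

Volume = 8477.234 mm³

Profile (r,z), 4 vertices: (1,1) (13,9) (17,30) (3.5,38)
edge 0: (1,1)→(13,9)  cross = 1·9 − 13·1 = -4.0000; (r_i+r_j)·cross = 14·-4.0000 = -56.0000
edge 1: (13,9)→(17,30)  cross = 13·30 − 17·9 = 237.0000; (r_i+r_j)·cross = 30·237.0000 = 7110.0000
edge 2: (17,30)→(3.5,38)  cross = 17·38 − 3.5·30 = 541.0000; (r_i+r_j)·cross = 20.5·541.0000 = 11090.5000
edge 3: (3.5,38)→(1,1)  cross = 3.5·1 − 1·38 = -34.5000; (r_i+r_j)·cross = 4.5·-34.5000 = -155.2500
Σcross = 739.5000 → A = |Σcross|/2 = 369.7500 mm²
Σ(r_i+r_j)·cross = 17989.2500 → first moment M = |Σ|/6 = 2998.2083
R_c = M/A = 2998.2083/369.7500 = 8.1087 mm
θ = 162° = 2.827433 rad
V = θ·R_c·A = 2.827433·8.1087·369.7500 = 8477.234 mm³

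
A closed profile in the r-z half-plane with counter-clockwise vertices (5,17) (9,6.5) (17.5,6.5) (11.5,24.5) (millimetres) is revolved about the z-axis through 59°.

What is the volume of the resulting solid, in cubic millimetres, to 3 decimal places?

Volume = 1427.805 mm³

Profile (r,z), 4 vertices: (5,17) (9,6.5) (17.5,6.5) (11.5,24.5)
edge 0: (5,17)→(9,6.5)  cross = 5·6.5 − 9·17 = -120.5000; (r_i+r_j)·cross = 14·-120.5000 = -1687.0000
edge 1: (9,6.5)→(17.5,6.5)  cross = 9·6.5 − 17.5·6.5 = -55.2500; (r_i+r_j)·cross = 26.5·-55.2500 = -1464.1250
edge 2: (17.5,6.5)→(11.5,24.5)  cross = 17.5·24.5 − 11.5·6.5 = 354.0000; (r_i+r_j)·cross = 29·354.0000 = 10266.0000
edge 3: (11.5,24.5)→(5,17)  cross = 11.5·17 − 5·24.5 = 73.0000; (r_i+r_j)·cross = 16.5·73.0000 = 1204.5000
Σcross = 251.2500 → A = |Σcross|/2 = 125.6250 mm²
Σ(r_i+r_j)·cross = 8319.3750 → first moment M = |Σ|/6 = 1386.5625
R_c = M/A = 1386.5625/125.6250 = 11.0373 mm
θ = 59° = 1.029744 rad
V = θ·R_c·A = 1.029744·11.0373·125.6250 = 1427.805 mm³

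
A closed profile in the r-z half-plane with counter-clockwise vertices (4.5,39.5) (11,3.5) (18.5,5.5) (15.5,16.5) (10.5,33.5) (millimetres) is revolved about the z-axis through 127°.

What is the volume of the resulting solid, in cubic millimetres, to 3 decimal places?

Volume = 5105.495 mm³

Profile (r,z), 5 vertices: (4.5,39.5) (11,3.5) (18.5,5.5) (15.5,16.5) (10.5,33.5)
edge 0: (4.5,39.5)→(11,3.5)  cross = 4.5·3.5 − 11·39.5 = -418.7500; (r_i+r_j)·cross = 15.5·-418.7500 = -6490.6250
edge 1: (11,3.5)→(18.5,5.5)  cross = 11·5.5 − 18.5·3.5 = -4.2500; (r_i+r_j)·cross = 29.5·-4.2500 = -125.3750
edge 2: (18.5,5.5)→(15.5,16.5)  cross = 18.5·16.5 − 15.5·5.5 = 220.0000; (r_i+r_j)·cross = 34·220.0000 = 7480.0000
edge 3: (15.5,16.5)→(10.5,33.5)  cross = 15.5·33.5 − 10.5·16.5 = 346.0000; (r_i+r_j)·cross = 26·346.0000 = 8996.0000
edge 4: (10.5,33.5)→(4.5,39.5)  cross = 10.5·39.5 − 4.5·33.5 = 264.0000; (r_i+r_j)·cross = 15·264.0000 = 3960.0000
Σcross = 407.0000 → A = |Σcross|/2 = 203.5000 mm²
Σ(r_i+r_j)·cross = 13820.0000 → first moment M = |Σ|/6 = 2303.3333
R_c = M/A = 2303.3333/203.5000 = 11.3186 mm
θ = 127° = 2.216568 rad
V = θ·R_c·A = 2.216568·11.3186·203.5000 = 5105.495 mm³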